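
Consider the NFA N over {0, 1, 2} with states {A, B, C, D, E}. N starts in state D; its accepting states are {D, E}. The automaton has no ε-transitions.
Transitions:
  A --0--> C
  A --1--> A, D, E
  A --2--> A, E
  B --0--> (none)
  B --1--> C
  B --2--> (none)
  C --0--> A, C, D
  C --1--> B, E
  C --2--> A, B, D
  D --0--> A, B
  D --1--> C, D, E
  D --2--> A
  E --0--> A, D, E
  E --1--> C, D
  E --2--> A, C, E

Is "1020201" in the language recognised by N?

accepted

Start: {D}
read 1: {C, D, E}
read 0: {A, B, C, D, E}
read 2: {A, B, C, D, E}
read 0: {A, B, C, D, E}
read 2: {A, B, C, D, E}
read 0: {A, B, C, D, E}
read 1: {A, B, C, D, E}
Reachable ∩ accepting = {D, E} — nonempty.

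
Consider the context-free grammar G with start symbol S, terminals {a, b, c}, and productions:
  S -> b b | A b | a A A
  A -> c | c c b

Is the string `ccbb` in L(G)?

S ⇒ Ab ⇒ ccbb

yes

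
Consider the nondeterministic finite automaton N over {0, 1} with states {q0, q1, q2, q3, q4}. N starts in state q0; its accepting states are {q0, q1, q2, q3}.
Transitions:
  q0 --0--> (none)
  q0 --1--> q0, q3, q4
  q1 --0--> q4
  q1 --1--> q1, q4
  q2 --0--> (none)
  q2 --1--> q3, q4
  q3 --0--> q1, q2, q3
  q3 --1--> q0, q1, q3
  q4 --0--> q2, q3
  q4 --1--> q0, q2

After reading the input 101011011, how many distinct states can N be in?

5

Start: {q0}
read 1: {q0, q3, q4}
read 0: {q1, q2, q3}
read 1: {q0, q1, q3, q4}
read 0: {q1, q2, q3, q4}
read 1: {q0, q1, q2, q3, q4}
read 1: {q0, q1, q2, q3, q4}
read 0: {q1, q2, q3, q4}
read 1: {q0, q1, q2, q3, q4}
read 1: {q0, q1, q2, q3, q4}
Final reachable set {q0, q1, q2, q3, q4} has 5 states.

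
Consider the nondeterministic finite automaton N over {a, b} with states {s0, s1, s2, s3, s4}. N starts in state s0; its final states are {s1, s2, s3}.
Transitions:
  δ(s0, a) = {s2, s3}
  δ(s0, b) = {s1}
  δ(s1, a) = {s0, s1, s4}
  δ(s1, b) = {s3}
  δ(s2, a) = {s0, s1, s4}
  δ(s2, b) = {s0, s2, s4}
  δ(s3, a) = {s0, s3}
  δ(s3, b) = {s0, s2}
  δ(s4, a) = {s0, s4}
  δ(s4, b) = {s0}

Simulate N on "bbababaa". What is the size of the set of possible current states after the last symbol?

5

Start: {s0}
read b: {s1}
read b: {s3}
read a: {s0, s3}
read b: {s0, s1, s2}
read a: {s0, s1, s2, s3, s4}
read b: {s0, s1, s2, s3, s4}
read a: {s0, s1, s2, s3, s4}
read a: {s0, s1, s2, s3, s4}
Final reachable set {s0, s1, s2, s3, s4} has 5 states.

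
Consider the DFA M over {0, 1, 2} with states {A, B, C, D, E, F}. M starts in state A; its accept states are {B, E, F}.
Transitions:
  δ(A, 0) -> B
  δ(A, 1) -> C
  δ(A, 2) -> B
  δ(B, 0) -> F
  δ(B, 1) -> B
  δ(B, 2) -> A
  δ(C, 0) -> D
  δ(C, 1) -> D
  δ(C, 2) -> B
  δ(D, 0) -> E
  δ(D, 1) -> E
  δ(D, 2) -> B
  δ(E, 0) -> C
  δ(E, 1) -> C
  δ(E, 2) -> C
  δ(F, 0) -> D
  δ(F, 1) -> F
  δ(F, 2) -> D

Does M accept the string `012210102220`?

A --0--> B
B --1--> B
B --2--> A
A --2--> B
B --1--> B
B --0--> F
F --1--> F
F --0--> D
D --2--> B
B --2--> A
A --2--> B
B --0--> F
End in state F, which is an accepting state.

accepted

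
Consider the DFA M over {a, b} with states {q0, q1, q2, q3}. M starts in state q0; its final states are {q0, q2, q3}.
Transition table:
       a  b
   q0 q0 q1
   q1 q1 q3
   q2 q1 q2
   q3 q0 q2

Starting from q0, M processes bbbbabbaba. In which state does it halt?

q0

q0 --b--> q1
q1 --b--> q3
q3 --b--> q2
q2 --b--> q2
q2 --a--> q1
q1 --b--> q3
q3 --b--> q2
q2 --a--> q1
q1 --b--> q3
q3 --a--> q0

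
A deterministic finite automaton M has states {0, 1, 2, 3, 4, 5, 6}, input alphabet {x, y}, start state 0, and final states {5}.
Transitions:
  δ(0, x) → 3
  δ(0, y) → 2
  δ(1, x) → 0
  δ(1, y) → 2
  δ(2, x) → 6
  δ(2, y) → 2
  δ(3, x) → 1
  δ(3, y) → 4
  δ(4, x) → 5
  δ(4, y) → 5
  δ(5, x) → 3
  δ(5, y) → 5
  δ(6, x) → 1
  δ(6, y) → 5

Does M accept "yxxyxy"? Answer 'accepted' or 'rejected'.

accepted

0 --y--> 2
2 --x--> 6
6 --x--> 1
1 --y--> 2
2 --x--> 6
6 --y--> 5
End in state 5, which is an accepting state.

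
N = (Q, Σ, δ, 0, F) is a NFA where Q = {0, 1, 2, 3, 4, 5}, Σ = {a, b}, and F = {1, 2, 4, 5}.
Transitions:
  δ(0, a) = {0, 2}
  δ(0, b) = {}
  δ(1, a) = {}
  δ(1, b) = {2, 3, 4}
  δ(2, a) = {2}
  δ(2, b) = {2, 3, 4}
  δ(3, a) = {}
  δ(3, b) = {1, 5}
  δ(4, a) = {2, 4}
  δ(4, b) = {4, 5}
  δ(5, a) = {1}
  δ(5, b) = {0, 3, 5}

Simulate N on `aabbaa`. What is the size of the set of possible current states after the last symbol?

2

Start: {0}
read a: {0, 2}
read a: {0, 2}
read b: {2, 3, 4}
read b: {1, 2, 3, 4, 5}
read a: {1, 2, 4}
read a: {2, 4}
Final reachable set {2, 4} has 2 states.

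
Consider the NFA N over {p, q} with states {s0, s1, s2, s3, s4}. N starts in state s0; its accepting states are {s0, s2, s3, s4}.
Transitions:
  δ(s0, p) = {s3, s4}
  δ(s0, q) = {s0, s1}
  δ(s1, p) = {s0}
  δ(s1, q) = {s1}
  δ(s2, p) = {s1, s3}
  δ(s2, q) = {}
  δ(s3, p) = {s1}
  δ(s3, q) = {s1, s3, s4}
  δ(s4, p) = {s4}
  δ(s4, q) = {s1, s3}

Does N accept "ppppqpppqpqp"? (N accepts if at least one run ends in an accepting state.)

accepted

Start: {s0}
read p: {s3, s4}
read p: {s1, s4}
read p: {s0, s4}
read p: {s3, s4}
read q: {s1, s3, s4}
read p: {s0, s1, s4}
read p: {s0, s3, s4}
read p: {s1, s3, s4}
read q: {s1, s3, s4}
read p: {s0, s1, s4}
read q: {s0, s1, s3}
read p: {s0, s1, s3, s4}
Reachable ∩ accepting = {s0, s3, s4} — nonempty.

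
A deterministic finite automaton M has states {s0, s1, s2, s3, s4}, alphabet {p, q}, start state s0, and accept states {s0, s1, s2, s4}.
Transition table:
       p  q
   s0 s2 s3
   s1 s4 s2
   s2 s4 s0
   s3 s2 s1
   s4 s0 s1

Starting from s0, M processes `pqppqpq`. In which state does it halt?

s0 --p--> s2
s2 --q--> s0
s0 --p--> s2
s2 --p--> s4
s4 --q--> s1
s1 --p--> s4
s4 --q--> s1

s1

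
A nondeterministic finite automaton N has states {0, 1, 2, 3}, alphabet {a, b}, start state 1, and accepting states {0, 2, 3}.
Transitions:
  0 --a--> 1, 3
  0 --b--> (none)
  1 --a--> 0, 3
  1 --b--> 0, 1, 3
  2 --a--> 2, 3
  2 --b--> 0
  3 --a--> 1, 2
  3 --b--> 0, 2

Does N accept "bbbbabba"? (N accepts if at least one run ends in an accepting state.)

accepted

Start: {1}
read b: {0, 1, 3}
read b: {0, 1, 2, 3}
read b: {0, 1, 2, 3}
read b: {0, 1, 2, 3}
read a: {0, 1, 2, 3}
read b: {0, 1, 2, 3}
read b: {0, 1, 2, 3}
read a: {0, 1, 2, 3}
Reachable ∩ accepting = {0, 2, 3} — nonempty.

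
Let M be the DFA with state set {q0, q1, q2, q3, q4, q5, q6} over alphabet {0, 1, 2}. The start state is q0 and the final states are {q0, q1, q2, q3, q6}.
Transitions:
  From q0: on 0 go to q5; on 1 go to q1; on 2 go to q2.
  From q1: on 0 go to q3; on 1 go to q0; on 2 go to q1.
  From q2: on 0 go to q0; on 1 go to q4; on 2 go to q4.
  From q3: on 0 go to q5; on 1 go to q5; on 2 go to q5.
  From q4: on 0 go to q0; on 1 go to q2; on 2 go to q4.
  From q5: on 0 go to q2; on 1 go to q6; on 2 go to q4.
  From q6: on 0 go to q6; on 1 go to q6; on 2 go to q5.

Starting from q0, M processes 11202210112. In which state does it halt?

q0 --1--> q1
q1 --1--> q0
q0 --2--> q2
q2 --0--> q0
q0 --2--> q2
q2 --2--> q4
q4 --1--> q2
q2 --0--> q0
q0 --1--> q1
q1 --1--> q0
q0 --2--> q2

q2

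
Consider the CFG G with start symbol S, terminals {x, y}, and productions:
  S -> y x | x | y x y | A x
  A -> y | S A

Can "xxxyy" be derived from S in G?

no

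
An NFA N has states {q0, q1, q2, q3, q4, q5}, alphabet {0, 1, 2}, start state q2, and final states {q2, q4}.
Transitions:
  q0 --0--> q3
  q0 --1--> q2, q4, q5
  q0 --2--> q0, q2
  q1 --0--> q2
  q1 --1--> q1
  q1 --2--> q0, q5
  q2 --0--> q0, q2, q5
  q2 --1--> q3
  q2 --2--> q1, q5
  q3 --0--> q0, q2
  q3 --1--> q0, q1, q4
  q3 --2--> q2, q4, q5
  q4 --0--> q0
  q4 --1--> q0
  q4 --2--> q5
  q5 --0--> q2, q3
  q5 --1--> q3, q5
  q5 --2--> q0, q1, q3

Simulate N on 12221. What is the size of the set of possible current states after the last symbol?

6

Start: {q2}
read 1: {q3}
read 2: {q2, q4, q5}
read 2: {q0, q1, q3, q5}
read 2: {q0, q1, q2, q3, q4, q5}
read 1: {q0, q1, q2, q3, q4, q5}
Final reachable set {q0, q1, q2, q3, q4, q5} has 6 states.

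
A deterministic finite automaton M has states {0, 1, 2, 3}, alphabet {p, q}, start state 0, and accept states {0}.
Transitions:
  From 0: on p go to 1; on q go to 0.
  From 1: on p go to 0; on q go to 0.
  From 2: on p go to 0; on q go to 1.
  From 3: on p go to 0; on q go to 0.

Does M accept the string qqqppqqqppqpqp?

0 --q--> 0
0 --q--> 0
0 --q--> 0
0 --p--> 1
1 --p--> 0
0 --q--> 0
0 --q--> 0
0 --q--> 0
0 --p--> 1
1 --p--> 0
0 --q--> 0
0 --p--> 1
1 --q--> 0
0 --p--> 1
End in state 1, which is not an accepting state.

rejected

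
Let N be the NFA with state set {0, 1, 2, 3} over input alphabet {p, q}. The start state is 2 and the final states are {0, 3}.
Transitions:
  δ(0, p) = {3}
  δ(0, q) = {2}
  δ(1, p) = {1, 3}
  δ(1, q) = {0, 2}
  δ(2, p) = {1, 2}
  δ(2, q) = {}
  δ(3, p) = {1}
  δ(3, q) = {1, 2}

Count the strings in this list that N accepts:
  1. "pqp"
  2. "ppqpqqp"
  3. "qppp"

"pqp": accepted
"ppqpqqp": accepted
"qppp": rejected

2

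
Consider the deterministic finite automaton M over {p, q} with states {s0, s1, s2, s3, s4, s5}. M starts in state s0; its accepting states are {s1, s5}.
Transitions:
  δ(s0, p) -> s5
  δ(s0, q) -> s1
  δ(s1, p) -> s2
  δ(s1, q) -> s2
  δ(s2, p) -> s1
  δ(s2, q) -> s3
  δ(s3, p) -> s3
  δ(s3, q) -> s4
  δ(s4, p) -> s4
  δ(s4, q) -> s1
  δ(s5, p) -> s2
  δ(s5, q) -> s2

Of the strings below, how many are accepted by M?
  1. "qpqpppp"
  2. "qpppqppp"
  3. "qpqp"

"qpqpppp": rejected
"qpppqppp": rejected
"qpqp": rejected

0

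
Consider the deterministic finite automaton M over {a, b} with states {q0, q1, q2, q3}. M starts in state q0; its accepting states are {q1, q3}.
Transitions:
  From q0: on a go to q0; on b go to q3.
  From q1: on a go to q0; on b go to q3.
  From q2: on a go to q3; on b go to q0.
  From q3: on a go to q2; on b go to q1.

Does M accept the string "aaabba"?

rejected

q0 --a--> q0
q0 --a--> q0
q0 --a--> q0
q0 --b--> q3
q3 --b--> q1
q1 --a--> q0
End in state q0, which is not an accepting state.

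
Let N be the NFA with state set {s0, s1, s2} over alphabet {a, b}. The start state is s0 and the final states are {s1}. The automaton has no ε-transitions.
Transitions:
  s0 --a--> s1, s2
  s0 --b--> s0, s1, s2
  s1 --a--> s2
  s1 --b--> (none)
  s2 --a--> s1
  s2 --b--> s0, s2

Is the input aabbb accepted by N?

Start: {s0}
read a: {s1, s2}
read a: {s1, s2}
read b: {s0, s2}
read b: {s0, s1, s2}
read b: {s0, s1, s2}
Reachable ∩ accepting = {s1} — nonempty.

accepted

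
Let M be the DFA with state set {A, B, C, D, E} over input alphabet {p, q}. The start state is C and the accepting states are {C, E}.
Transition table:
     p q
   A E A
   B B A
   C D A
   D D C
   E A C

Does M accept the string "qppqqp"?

C --q--> A
A --p--> E
E --p--> A
A --q--> A
A --q--> A
A --p--> E
End in state E, which is an accepting state.

accepted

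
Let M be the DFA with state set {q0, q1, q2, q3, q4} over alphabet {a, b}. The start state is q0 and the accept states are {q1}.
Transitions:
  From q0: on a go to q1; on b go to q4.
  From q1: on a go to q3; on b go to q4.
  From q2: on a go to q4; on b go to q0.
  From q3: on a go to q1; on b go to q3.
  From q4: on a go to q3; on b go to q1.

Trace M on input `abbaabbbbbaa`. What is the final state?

q1

q0 --a--> q1
q1 --b--> q4
q4 --b--> q1
q1 --a--> q3
q3 --a--> q1
q1 --b--> q4
q4 --b--> q1
q1 --b--> q4
q4 --b--> q1
q1 --b--> q4
q4 --a--> q3
q3 --a--> q1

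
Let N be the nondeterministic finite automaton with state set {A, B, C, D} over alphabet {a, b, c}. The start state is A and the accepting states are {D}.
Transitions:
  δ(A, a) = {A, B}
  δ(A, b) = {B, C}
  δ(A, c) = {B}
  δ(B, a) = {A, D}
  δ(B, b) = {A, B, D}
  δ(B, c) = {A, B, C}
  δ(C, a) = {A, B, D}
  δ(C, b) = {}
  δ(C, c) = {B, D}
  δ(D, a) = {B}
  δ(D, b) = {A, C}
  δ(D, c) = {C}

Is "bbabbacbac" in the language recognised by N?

rejected

Start: {A}
read b: {B, C}
read b: {A, B, D}
read a: {A, B, D}
read b: {A, B, C, D}
read b: {A, B, C, D}
read a: {A, B, D}
read c: {A, B, C}
read b: {A, B, C, D}
read a: {A, B, D}
read c: {A, B, C}
Reachable ∩ accepting = {} — empty.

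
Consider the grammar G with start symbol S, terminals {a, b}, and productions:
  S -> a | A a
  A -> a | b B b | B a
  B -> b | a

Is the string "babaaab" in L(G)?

no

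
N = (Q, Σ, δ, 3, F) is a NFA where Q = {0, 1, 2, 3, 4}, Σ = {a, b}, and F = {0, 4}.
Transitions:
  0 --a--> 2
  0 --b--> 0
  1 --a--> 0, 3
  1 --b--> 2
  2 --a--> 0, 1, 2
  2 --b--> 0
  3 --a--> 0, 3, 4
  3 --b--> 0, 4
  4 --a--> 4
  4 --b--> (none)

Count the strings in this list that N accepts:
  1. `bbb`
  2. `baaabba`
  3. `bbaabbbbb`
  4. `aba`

`bbb`: accepted
`baaabba`: rejected
`bbaabbbbb`: accepted
`aba`: accepted

3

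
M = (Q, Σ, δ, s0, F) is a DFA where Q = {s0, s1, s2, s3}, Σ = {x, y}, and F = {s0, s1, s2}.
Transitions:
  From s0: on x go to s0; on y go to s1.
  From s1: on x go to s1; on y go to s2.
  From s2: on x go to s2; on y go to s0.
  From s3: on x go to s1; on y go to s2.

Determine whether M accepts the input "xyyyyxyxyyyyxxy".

accepted

s0 --x--> s0
s0 --y--> s1
s1 --y--> s2
s2 --y--> s0
s0 --y--> s1
s1 --x--> s1
s1 --y--> s2
s2 --x--> s2
s2 --y--> s0
s0 --y--> s1
s1 --y--> s2
s2 --y--> s0
s0 --x--> s0
s0 --x--> s0
s0 --y--> s1
End in state s1, which is an accepting state.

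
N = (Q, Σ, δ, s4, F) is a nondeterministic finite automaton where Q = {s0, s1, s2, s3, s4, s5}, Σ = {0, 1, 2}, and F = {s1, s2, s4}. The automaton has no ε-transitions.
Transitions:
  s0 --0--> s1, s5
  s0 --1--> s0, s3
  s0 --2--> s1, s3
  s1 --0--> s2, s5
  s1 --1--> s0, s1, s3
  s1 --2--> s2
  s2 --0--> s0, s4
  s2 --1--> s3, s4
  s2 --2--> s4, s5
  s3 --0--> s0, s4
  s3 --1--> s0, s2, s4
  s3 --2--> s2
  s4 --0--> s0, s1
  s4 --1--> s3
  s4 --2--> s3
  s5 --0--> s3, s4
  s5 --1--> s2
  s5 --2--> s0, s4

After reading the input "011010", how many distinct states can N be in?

Start: {s4}
read 0: {s0, s1}
read 1: {s0, s1, s3}
read 1: {s0, s1, s2, s3, s4}
read 0: {s0, s1, s2, s4, s5}
read 1: {s0, s1, s2, s3, s4}
read 0: {s0, s1, s2, s4, s5}
Final reachable set {s0, s1, s2, s4, s5} has 5 states.

5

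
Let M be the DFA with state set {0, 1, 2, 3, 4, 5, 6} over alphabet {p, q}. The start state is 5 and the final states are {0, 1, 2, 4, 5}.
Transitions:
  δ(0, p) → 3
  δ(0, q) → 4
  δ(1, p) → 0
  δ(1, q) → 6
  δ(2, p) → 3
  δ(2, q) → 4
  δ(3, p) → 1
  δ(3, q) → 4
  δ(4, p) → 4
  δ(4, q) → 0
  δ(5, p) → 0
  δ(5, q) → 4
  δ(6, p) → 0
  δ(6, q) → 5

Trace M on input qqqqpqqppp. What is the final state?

0

5 --q--> 4
4 --q--> 0
0 --q--> 4
4 --q--> 0
0 --p--> 3
3 --q--> 4
4 --q--> 0
0 --p--> 3
3 --p--> 1
1 --p--> 0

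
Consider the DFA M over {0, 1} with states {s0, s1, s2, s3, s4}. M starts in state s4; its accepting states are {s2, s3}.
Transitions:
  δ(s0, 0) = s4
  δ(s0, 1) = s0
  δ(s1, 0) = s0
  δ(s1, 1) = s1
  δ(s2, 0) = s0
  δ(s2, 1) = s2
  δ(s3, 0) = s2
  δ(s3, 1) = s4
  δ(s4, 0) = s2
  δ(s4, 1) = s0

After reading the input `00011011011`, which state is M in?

s4 --0--> s2
s2 --0--> s0
s0 --0--> s4
s4 --1--> s0
s0 --1--> s0
s0 --0--> s4
s4 --1--> s0
s0 --1--> s0
s0 --0--> s4
s4 --1--> s0
s0 --1--> s0

s0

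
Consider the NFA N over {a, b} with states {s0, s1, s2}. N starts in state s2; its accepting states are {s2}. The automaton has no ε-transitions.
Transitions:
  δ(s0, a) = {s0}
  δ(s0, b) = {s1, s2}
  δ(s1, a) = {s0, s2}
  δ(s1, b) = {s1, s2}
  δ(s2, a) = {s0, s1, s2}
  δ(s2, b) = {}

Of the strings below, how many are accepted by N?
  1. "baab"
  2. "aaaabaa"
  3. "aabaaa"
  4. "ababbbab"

"baab": rejected
"aaaabaa": accepted
"aabaaa": accepted
"ababbbab": accepted

3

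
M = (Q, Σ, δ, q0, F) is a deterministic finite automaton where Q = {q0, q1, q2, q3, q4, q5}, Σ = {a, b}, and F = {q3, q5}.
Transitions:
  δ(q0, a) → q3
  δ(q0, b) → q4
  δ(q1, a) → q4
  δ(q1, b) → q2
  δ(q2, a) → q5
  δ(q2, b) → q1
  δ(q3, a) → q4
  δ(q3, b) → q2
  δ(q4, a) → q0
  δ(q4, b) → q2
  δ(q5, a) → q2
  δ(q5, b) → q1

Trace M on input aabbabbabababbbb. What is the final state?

q1

q0 --a--> q3
q3 --a--> q4
q4 --b--> q2
q2 --b--> q1
q1 --a--> q4
q4 --b--> q2
q2 --b--> q1
q1 --a--> q4
q4 --b--> q2
q2 --a--> q5
q5 --b--> q1
q1 --a--> q4
q4 --b--> q2
q2 --b--> q1
q1 --b--> q2
q2 --b--> q1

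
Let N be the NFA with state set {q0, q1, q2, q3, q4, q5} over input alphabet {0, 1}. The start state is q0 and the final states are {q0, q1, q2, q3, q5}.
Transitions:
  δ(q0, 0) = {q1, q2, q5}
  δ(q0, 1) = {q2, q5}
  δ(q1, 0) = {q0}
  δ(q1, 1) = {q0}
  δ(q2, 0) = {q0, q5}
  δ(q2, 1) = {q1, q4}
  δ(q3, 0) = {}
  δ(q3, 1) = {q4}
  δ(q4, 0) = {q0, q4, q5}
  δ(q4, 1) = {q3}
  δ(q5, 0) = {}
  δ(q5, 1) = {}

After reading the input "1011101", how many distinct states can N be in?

3

Start: {q0}
read 1: {q2, q5}
read 0: {q0, q5}
read 1: {q2, q5}
read 1: {q1, q4}
read 1: {q0, q3}
read 0: {q1, q2, q5}
read 1: {q0, q1, q4}
Final reachable set {q0, q1, q4} has 3 states.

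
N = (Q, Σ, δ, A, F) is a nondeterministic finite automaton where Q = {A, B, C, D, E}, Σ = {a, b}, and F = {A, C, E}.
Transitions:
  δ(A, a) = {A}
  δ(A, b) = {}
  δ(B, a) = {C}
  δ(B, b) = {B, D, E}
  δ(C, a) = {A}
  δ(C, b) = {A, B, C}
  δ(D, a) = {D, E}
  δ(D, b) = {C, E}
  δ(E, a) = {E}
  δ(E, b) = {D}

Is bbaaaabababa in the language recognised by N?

Start: {A}
read b: {}
The reachable set is empty and stays empty for the remaining 11 symbols.
Reachable ∩ accepting = {} — empty.

rejected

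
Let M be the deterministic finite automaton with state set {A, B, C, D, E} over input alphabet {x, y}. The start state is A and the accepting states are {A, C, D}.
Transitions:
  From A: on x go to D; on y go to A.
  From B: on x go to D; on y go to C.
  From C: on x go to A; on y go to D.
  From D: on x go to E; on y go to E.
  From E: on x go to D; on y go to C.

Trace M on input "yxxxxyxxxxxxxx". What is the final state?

A --y--> A
A --x--> D
D --x--> E
E --x--> D
D --x--> E
E --y--> C
C --x--> A
A --x--> D
D --x--> E
E --x--> D
D --x--> E
E --x--> D
D --x--> E
E --x--> D

D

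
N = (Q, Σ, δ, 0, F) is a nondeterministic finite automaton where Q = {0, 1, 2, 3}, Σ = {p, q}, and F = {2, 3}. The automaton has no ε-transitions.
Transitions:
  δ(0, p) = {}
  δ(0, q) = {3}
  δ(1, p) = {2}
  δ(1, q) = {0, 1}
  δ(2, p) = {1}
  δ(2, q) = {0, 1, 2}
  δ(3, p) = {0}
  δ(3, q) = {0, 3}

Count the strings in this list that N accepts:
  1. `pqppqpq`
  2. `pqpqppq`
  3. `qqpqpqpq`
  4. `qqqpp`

1

`pqppqpq`: rejected
`pqpqppq`: rejected
`qqpqpqpq`: accepted
`qqqpp`: rejected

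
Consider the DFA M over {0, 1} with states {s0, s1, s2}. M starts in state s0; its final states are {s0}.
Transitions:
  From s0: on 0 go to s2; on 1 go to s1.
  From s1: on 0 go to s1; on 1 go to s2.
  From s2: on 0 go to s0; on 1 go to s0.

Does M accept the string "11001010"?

rejected

s0 --1--> s1
s1 --1--> s2
s2 --0--> s0
s0 --0--> s2
s2 --1--> s0
s0 --0--> s2
s2 --1--> s0
s0 --0--> s2
End in state s2, which is not an accepting state.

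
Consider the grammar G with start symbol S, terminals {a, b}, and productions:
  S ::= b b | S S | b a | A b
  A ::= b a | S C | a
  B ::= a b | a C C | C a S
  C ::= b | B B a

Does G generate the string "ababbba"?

no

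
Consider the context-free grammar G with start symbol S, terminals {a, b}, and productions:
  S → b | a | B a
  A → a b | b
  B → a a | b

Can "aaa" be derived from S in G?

S ⇒ Ba ⇒ aaa

yes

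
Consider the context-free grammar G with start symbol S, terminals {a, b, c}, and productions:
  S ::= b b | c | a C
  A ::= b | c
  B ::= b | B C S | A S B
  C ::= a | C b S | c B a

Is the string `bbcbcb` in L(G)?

no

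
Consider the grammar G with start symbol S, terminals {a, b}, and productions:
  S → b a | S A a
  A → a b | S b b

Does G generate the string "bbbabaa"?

no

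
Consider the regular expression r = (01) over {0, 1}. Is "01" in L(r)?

Split as 0·1: 0 matches 0 and 1 matches 1.

yes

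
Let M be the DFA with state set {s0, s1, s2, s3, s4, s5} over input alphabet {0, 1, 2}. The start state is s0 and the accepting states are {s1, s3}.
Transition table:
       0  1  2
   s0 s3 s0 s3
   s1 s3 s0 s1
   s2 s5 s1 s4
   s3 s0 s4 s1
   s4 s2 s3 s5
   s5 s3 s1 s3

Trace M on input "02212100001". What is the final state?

s0 --0--> s3
s3 --2--> s1
s1 --2--> s1
s1 --1--> s0
s0 --2--> s3
s3 --1--> s4
s4 --0--> s2
s2 --0--> s5
s5 --0--> s3
s3 --0--> s0
s0 --1--> s0

s0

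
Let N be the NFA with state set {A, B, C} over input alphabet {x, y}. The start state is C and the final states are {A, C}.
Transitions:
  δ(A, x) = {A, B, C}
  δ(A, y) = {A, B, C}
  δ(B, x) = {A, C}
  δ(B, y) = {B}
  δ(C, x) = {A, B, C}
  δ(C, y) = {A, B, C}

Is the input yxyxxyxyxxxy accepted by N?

Start: {C}
read y: {A, B, C}
read x: {A, B, C}
read y: {A, B, C}
read x: {A, B, C}
read x: {A, B, C}
read y: {A, B, C}
read x: {A, B, C}
read y: {A, B, C}
read x: {A, B, C}
read x: {A, B, C}
read x: {A, B, C}
read y: {A, B, C}
Reachable ∩ accepting = {A, C} — nonempty.

accepted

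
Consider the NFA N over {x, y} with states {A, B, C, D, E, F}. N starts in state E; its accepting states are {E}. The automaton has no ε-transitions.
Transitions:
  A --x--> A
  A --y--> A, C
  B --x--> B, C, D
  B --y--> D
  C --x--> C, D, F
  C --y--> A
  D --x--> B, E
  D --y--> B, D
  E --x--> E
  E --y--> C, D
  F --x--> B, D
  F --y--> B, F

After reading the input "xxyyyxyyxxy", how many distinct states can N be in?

5

Start: {E}
read x: {E}
read x: {E}
read y: {C, D}
read y: {A, B, D}
read y: {A, B, C, D}
read x: {A, B, C, D, E, F}
read y: {A, B, C, D, F}
read y: {A, B, C, D, F}
read x: {A, B, C, D, E, F}
read x: {A, B, C, D, E, F}
read y: {A, B, C, D, F}
Final reachable set {A, B, C, D, F} has 5 states.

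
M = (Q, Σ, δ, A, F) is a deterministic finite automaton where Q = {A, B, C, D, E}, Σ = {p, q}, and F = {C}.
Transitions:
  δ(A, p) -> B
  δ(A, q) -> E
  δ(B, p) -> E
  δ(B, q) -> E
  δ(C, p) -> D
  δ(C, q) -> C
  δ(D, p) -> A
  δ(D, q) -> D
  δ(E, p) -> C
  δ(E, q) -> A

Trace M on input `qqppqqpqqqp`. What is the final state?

A --q--> E
E --q--> A
A --p--> B
B --p--> E
E --q--> A
A --q--> E
E --p--> C
C --q--> C
C --q--> C
C --q--> C
C --p--> D

D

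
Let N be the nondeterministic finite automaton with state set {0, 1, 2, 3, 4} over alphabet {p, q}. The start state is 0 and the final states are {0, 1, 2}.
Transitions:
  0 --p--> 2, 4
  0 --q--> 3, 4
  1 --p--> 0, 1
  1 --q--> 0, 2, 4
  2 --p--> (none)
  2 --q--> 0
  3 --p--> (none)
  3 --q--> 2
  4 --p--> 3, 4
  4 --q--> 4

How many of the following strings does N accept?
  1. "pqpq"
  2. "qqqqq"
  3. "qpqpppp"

2

"pqpq": accepted
"qqqqq": accepted
"qpqpppp": rejected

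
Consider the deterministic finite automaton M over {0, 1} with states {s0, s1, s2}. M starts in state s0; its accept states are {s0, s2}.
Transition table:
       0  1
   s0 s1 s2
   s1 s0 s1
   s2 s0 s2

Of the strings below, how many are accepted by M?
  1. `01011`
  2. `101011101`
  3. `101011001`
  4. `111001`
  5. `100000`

`01011`: accepted
`101011101`: accepted
`101011001`: rejected
`111001`: rejected
`100000`: accepted

3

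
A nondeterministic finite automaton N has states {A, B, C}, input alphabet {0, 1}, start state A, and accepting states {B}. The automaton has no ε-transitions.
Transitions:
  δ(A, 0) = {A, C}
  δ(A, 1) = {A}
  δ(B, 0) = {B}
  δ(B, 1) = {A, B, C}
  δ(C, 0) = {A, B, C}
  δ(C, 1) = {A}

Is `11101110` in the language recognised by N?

rejected

Start: {A}
read 1: {A}
read 1: {A}
read 1: {A}
read 0: {A, C}
read 1: {A}
read 1: {A}
read 1: {A}
read 0: {A, C}
Reachable ∩ accepting = {} — empty.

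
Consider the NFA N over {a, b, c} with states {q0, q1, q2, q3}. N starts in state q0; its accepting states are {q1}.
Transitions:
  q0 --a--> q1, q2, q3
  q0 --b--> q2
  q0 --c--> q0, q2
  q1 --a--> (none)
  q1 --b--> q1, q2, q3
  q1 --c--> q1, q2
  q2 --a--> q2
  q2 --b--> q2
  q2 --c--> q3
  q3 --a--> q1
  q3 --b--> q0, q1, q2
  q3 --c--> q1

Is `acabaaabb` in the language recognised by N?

rejected

Start: {q0}
read a: {q1, q2, q3}
read c: {q1, q2, q3}
read a: {q1, q2}
read b: {q1, q2, q3}
read a: {q1, q2}
read a: {q2}
read a: {q2}
read b: {q2}
read b: {q2}
Reachable ∩ accepting = {} — empty.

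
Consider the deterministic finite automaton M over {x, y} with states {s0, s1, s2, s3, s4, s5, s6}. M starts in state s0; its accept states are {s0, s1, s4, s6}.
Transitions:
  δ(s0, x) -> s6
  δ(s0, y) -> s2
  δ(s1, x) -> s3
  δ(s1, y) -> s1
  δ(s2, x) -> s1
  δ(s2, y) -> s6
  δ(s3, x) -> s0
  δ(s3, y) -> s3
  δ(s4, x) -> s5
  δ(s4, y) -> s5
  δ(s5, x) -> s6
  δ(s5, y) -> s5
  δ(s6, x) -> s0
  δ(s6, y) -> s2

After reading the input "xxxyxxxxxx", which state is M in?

s0 --x--> s6
s6 --x--> s0
s0 --x--> s6
s6 --y--> s2
s2 --x--> s1
s1 --x--> s3
s3 --x--> s0
s0 --x--> s6
s6 --x--> s0
s0 --x--> s6

s6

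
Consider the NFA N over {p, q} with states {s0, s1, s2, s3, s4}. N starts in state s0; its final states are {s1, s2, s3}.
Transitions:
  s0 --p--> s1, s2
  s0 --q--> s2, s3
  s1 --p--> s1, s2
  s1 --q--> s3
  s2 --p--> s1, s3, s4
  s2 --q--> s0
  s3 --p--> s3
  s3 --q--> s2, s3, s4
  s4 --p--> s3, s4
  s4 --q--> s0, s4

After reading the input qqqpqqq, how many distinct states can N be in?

Start: {s0}
read q: {s2, s3}
read q: {s0, s2, s3, s4}
read q: {s0, s2, s3, s4}
read p: {s1, s2, s3, s4}
read q: {s0, s2, s3, s4}
read q: {s0, s2, s3, s4}
read q: {s0, s2, s3, s4}
Final reachable set {s0, s2, s3, s4} has 4 states.

4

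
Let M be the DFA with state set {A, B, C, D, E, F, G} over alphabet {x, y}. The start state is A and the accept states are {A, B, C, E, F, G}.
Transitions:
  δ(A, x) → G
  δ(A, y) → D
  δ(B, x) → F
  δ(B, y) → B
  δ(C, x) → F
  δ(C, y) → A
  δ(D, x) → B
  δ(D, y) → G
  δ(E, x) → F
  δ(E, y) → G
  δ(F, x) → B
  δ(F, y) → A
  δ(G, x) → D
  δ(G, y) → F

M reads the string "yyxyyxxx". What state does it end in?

A --y--> D
D --y--> G
G --x--> D
D --y--> G
G --y--> F
F --x--> B
B --x--> F
F --x--> B

B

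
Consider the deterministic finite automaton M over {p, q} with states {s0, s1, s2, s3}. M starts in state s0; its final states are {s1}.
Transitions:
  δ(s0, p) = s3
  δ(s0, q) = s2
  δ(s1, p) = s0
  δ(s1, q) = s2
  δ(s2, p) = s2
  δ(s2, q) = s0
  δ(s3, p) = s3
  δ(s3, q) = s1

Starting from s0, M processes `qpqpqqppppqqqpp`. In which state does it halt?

s3

s0 --q--> s2
s2 --p--> s2
s2 --q--> s0
s0 --p--> s3
s3 --q--> s1
s1 --q--> s2
s2 --p--> s2
s2 --p--> s2
s2 --p--> s2
s2 --p--> s2
s2 --q--> s0
s0 --q--> s2
s2 --q--> s0
s0 --p--> s3
s3 --p--> s3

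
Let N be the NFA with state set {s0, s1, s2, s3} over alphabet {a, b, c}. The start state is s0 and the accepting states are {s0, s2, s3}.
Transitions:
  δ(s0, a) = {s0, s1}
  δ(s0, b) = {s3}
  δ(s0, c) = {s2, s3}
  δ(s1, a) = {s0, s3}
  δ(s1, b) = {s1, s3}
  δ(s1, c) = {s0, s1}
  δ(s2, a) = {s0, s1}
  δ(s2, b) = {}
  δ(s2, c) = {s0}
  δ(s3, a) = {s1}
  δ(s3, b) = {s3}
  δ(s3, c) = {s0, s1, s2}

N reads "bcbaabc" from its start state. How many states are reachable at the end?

3

Start: {s0}
read b: {s3}
read c: {s0, s1, s2}
read b: {s1, s3}
read a: {s0, s1, s3}
read a: {s0, s1, s3}
read b: {s1, s3}
read c: {s0, s1, s2}
Final reachable set {s0, s1, s2} has 3 states.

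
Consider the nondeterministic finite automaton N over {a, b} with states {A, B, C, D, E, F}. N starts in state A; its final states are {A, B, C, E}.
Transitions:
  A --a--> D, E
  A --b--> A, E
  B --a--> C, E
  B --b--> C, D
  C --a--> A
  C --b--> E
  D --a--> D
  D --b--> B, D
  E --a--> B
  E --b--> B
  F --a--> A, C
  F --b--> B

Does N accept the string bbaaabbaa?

accepted

Start: {A}
read b: {A, E}
read b: {A, B, E}
read a: {B, C, D, E}
read a: {A, B, C, D, E}
read a: {A, B, C, D, E}
read b: {A, B, C, D, E}
read b: {A, B, C, D, E}
read a: {A, B, C, D, E}
read a: {A, B, C, D, E}
Reachable ∩ accepting = {A, B, C, E} — nonempty.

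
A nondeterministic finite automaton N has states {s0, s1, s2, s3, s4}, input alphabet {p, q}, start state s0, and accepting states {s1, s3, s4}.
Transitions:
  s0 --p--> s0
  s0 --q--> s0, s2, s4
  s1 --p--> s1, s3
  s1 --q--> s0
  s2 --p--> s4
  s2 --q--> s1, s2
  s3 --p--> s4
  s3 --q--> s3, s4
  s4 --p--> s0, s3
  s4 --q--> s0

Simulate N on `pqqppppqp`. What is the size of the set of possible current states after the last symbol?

3

Start: {s0}
read p: {s0}
read q: {s0, s2, s4}
read q: {s0, s1, s2, s4}
read p: {s0, s1, s3, s4}
read p: {s0, s1, s3, s4}
read p: {s0, s1, s3, s4}
read p: {s0, s1, s3, s4}
read q: {s0, s2, s3, s4}
read p: {s0, s3, s4}
Final reachable set {s0, s3, s4} has 3 states.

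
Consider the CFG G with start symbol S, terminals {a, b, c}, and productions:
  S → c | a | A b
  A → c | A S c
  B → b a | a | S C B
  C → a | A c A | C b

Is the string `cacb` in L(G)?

yes

S ⇒ Ab ⇒ AScb ⇒ cScb ⇒ cacb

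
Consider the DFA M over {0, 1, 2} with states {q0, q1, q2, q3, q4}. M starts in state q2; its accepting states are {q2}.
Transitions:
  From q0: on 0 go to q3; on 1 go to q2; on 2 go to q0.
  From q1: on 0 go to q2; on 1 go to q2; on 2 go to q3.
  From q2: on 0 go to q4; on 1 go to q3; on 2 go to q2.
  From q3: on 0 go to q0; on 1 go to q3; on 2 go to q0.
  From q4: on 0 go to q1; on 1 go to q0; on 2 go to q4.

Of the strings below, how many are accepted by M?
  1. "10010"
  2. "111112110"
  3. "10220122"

0

"10010": rejected
"111112110": rejected
"10220122": rejected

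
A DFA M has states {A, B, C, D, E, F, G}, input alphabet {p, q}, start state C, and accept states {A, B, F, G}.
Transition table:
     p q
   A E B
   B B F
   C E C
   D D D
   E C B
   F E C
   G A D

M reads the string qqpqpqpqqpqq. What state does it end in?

F

C --q--> C
C --q--> C
C --p--> E
E --q--> B
B --p--> B
B --q--> F
F --p--> E
E --q--> B
B --q--> F
F --p--> E
E --q--> B
B --q--> F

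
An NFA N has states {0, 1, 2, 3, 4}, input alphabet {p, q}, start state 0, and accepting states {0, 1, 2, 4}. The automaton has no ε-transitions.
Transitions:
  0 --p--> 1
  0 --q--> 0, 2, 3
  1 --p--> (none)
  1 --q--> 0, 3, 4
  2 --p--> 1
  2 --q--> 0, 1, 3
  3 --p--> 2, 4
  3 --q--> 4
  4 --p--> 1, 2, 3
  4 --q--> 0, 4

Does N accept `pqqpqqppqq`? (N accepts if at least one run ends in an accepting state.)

Start: {0}
read p: {1}
read q: {0, 3, 4}
read q: {0, 2, 3, 4}
read p: {1, 2, 3, 4}
read q: {0, 1, 3, 4}
read q: {0, 2, 3, 4}
read p: {1, 2, 3, 4}
read p: {1, 2, 3, 4}
read q: {0, 1, 3, 4}
read q: {0, 2, 3, 4}
Reachable ∩ accepting = {0, 2, 4} — nonempty.

accepted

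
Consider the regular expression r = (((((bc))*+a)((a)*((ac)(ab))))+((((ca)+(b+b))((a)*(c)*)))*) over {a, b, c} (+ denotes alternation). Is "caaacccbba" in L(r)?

The right alternative ((((ca)+(b+b))((a)*(c)*)))* matches caaacccbba.

yes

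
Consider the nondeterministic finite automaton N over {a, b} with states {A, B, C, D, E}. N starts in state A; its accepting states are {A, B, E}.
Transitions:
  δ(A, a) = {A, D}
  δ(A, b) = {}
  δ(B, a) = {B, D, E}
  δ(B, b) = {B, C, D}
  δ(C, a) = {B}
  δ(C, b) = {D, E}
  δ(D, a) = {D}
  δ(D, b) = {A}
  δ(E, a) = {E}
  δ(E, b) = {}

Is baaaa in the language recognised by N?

Start: {A}
read b: {}
The reachable set is empty and stays empty for the remaining 4 symbols.
Reachable ∩ accepting = {} — empty.

rejected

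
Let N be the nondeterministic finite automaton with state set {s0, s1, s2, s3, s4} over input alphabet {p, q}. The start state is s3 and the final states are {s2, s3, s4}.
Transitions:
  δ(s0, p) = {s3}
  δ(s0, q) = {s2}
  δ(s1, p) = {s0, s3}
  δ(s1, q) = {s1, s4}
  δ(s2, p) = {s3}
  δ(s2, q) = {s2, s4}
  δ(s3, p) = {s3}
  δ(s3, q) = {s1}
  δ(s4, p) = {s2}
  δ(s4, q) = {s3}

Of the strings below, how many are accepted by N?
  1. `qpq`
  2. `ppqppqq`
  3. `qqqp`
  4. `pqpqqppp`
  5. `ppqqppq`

`qpq`: accepted
`ppqppqq`: accepted
`qqqp`: accepted
`pqpqqppp`: accepted
`ppqqppq`: rejected

4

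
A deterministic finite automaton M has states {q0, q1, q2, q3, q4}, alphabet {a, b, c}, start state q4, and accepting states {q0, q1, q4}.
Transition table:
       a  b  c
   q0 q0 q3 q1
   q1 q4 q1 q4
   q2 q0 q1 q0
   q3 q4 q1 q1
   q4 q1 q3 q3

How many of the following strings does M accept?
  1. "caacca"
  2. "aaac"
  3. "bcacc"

"caacca": accepted
"aaac": accepted
"bcacc": accepted

3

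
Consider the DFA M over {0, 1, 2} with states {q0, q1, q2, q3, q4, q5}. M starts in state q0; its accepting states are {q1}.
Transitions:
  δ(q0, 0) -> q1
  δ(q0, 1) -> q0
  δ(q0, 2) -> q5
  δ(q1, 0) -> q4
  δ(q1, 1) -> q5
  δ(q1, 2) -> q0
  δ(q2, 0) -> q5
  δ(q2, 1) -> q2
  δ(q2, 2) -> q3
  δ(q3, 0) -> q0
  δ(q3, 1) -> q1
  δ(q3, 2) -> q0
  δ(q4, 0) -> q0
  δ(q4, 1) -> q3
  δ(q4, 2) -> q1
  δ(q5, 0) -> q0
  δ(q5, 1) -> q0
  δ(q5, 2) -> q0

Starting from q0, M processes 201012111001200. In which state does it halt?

q0 --2--> q5
q5 --0--> q0
q0 --1--> q0
q0 --0--> q1
q1 --1--> q5
q5 --2--> q0
q0 --1--> q0
q0 --1--> q0
q0 --1--> q0
q0 --0--> q1
q1 --0--> q4
q4 --1--> q3
q3 --2--> q0
q0 --0--> q1
q1 --0--> q4

q4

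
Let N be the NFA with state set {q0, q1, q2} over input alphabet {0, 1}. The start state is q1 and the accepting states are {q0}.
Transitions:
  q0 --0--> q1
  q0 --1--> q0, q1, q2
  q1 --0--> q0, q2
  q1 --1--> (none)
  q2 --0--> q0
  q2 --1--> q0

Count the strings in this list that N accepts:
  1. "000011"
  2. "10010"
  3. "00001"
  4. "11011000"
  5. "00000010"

"000011": accepted
"10010": rejected
"00001": accepted
"11011000": rejected
"00000010": accepted

3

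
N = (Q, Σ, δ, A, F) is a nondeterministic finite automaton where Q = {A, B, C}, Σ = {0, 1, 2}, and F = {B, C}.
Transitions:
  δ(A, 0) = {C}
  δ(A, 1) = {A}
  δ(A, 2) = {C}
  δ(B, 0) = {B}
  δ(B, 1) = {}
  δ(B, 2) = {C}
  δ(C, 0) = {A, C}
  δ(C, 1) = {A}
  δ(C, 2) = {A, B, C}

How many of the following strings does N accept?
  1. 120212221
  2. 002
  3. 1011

1

120212221: rejected
002: accepted
1011: rejected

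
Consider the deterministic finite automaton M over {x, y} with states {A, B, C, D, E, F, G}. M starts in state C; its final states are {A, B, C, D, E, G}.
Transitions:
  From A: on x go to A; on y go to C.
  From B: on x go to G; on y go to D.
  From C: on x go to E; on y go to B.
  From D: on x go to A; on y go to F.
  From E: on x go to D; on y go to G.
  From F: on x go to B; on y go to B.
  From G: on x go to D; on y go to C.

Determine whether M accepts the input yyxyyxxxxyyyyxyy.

rejected

C --y--> B
B --y--> D
D --x--> A
A --y--> C
C --y--> B
B --x--> G
G --x--> D
D --x--> A
A --x--> A
A --y--> C
C --y--> B
B --y--> D
D --y--> F
F --x--> B
B --y--> D
D --y--> F
End in state F, which is not an accepting state.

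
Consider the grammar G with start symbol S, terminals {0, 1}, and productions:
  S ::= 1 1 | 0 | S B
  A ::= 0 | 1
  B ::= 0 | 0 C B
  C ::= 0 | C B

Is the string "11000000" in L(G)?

yes

S ⇒ SB ⇒ 11B ⇒ 110CB ⇒ 110CBB ⇒ 1100BB ⇒ 11000CBB ⇒ 110000BB ⇒ 1100000B ⇒ 11000000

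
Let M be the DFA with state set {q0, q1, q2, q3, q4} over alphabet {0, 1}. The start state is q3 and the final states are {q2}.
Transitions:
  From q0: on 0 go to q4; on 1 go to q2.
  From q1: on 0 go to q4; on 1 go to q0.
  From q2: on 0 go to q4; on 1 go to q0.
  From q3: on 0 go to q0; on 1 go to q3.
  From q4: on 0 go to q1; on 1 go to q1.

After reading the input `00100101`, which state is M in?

q3 --0--> q0
q0 --0--> q4
q4 --1--> q1
q1 --0--> q4
q4 --0--> q1
q1 --1--> q0
q0 --0--> q4
q4 --1--> q1

q1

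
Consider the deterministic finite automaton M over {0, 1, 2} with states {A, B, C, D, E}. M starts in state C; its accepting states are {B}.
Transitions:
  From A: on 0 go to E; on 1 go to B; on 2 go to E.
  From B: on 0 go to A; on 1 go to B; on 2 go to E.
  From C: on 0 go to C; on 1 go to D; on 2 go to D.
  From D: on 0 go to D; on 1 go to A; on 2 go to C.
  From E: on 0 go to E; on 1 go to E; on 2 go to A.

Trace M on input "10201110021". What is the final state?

C --1--> D
D --0--> D
D --2--> C
C --0--> C
C --1--> D
D --1--> A
A --1--> B
B --0--> A
A --0--> E
E --2--> A
A --1--> B

B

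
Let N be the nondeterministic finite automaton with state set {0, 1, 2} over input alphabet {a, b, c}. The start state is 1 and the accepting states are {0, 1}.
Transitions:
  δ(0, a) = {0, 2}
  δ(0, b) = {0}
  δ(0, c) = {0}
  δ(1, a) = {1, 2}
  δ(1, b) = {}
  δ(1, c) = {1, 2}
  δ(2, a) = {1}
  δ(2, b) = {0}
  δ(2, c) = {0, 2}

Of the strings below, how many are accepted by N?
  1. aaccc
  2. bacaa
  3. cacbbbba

aaccc: accepted
bacaa: rejected
cacbbbba: accepted

2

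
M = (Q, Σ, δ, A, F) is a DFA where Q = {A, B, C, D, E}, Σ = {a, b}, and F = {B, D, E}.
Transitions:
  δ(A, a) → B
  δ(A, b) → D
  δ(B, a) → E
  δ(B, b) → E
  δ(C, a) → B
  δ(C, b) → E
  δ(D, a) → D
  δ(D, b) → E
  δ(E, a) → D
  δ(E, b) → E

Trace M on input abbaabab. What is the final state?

E

A --a--> B
B --b--> E
E --b--> E
E --a--> D
D --a--> D
D --b--> E
E --a--> D
D --b--> E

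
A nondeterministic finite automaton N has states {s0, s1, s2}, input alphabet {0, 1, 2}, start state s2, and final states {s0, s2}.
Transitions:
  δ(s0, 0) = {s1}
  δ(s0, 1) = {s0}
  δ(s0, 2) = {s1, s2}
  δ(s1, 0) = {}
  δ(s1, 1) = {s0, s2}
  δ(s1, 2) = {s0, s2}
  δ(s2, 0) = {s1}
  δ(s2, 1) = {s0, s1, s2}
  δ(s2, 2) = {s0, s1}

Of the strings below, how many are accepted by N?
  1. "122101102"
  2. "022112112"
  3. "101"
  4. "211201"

4

"122101102": accepted
"022112112": accepted
"101": accepted
"211201": accepted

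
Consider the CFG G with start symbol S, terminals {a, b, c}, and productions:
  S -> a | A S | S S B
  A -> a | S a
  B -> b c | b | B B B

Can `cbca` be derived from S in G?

no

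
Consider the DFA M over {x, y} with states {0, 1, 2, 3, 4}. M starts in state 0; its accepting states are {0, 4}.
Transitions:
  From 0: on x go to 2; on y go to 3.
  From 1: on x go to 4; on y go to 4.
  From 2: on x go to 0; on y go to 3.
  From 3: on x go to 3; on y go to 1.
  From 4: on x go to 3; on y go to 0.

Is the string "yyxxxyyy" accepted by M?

0 --y--> 3
3 --y--> 1
1 --x--> 4
4 --x--> 3
3 --x--> 3
3 --y--> 1
1 --y--> 4
4 --y--> 0
End in state 0, which is an accepting state.

accepted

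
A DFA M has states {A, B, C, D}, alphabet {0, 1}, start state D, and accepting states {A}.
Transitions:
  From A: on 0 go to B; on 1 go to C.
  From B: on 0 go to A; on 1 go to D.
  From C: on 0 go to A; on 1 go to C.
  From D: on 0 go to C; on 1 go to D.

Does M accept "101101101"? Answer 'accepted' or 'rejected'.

rejected

D --1--> D
D --0--> C
C --1--> C
C --1--> C
C --0--> A
A --1--> C
C --1--> C
C --0--> A
A --1--> C
End in state C, which is not an accepting state.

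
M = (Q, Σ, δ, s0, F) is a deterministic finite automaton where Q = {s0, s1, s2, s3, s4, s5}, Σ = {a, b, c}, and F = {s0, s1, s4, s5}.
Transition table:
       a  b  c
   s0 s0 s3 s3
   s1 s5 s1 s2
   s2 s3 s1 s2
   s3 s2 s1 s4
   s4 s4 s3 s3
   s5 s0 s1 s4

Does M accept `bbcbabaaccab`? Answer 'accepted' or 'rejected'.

rejected

s0 --b--> s3
s3 --b--> s1
s1 --c--> s2
s2 --b--> s1
s1 --a--> s5
s5 --b--> s1
s1 --a--> s5
s5 --a--> s0
s0 --c--> s3
s3 --c--> s4
s4 --a--> s4
s4 --b--> s3
End in state s3, which is not an accepting state.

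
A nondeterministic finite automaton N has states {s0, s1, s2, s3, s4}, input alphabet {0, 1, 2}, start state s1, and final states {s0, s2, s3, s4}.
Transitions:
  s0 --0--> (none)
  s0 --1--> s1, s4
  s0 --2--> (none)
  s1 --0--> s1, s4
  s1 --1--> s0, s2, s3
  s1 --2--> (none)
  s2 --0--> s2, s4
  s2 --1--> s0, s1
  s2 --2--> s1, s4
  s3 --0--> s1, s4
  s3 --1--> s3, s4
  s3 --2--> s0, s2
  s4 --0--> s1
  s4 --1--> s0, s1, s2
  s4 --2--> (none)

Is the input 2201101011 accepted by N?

rejected

Start: {s1}
read 2: {}
The reachable set is empty and stays empty for the remaining 9 symbols.
Reachable ∩ accepting = {} — empty.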